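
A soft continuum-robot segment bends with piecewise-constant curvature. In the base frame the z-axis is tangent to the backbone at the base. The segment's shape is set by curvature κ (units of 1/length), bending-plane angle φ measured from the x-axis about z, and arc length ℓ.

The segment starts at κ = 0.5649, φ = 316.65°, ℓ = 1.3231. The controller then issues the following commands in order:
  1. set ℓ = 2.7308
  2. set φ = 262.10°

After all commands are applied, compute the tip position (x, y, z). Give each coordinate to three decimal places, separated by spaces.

-0.236 -1.704 1.770

initial: κ=0.5649, φ=316.65°, ℓ=1.3231
cmd 1: set ℓ=2.7308 → (κ,φ,ℓ)=(0.5649,316.65°,2.7308) → tip=(1.2510,-1.1810,1.7695)
cmd 2: set φ=262.10° → (κ,φ,ℓ)=(0.5649,262.10°,2.7308) → tip=(-0.2365,-1.7040,1.7695)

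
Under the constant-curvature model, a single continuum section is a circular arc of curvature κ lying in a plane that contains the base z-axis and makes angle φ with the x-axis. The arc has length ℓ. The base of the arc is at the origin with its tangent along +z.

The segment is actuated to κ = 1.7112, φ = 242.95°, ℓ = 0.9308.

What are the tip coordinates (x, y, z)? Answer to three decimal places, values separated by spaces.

θ = κ·ℓ = 1.7112 × 0.9308 = 1.59278 rad
ρ = (1 − cos θ)/κ = (1 − -0.02199)/1.7112 = 0.59723
z = sin θ / κ = 0.99976/1.7112 = 0.58424
x = ρ cos φ = 0.59723 × cos(242.95°) = -0.27160
y = ρ sin φ = 0.59723 × sin(242.95°) = -0.53190

-0.272 -0.532 0.584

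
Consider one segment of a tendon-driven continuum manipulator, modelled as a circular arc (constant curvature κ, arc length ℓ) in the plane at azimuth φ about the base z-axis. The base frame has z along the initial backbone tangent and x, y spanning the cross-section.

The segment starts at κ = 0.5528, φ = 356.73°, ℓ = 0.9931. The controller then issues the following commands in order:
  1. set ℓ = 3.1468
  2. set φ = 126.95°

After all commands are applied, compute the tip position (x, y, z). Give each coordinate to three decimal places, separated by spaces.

initial: κ=0.5528, φ=356.73°, ℓ=0.9931
cmd 1: set ℓ=3.1468 → (κ,φ,ℓ)=(0.5528,356.73°,3.1468) → tip=(2.1094,-0.1205,1.7833)
cmd 2: set φ=126.95° → (κ,φ,ℓ)=(0.5528,126.95°,3.1468) → tip=(-1.2700,1.6885,1.7833)

-1.270 1.688 1.783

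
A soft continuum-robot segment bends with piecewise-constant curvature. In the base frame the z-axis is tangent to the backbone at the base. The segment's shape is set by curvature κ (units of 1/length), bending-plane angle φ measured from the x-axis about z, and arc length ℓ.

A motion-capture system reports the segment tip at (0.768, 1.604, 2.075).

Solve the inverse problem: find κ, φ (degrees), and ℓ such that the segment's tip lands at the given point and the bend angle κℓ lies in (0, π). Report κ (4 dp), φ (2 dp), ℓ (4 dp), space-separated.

0.4763 64.41 2.9756

ρ = √(x²+y²) = √(0.768² + 1.604²) = 1.77838
φ = atan2(y, x) mod 360° = atan2(1.604, 0.768) = 64.4148°
|p|² = ρ² + z² = 1.77838² + 2.075² = 7.46827
κ = 2ρ / |p|² = 2×1.77838 / 7.46827 = 0.47625
θ = 2·atan2(ρ, z) = 2·atan2(1.77838, 2.075) = 1.41715 rad
ℓ = θ/κ = 1.41715/0.47625 = 2.97564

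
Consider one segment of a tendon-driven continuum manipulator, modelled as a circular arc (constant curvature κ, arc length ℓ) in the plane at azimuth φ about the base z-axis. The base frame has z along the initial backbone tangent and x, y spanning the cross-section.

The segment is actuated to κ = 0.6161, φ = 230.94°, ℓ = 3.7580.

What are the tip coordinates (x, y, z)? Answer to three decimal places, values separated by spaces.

-1.716 -2.114 1.194

θ = κ·ℓ = 0.6161 × 3.7580 = 2.31530 rad
ρ = (1 − cos θ)/κ = (1 − -0.67761)/0.6161 = 2.72295
z = sin θ / κ = 0.73542/0.6161 = 1.19367
x = ρ cos φ = 2.72295 × cos(230.94°) = -1.71582
y = ρ sin φ = 2.72295 × sin(230.94°) = -2.11433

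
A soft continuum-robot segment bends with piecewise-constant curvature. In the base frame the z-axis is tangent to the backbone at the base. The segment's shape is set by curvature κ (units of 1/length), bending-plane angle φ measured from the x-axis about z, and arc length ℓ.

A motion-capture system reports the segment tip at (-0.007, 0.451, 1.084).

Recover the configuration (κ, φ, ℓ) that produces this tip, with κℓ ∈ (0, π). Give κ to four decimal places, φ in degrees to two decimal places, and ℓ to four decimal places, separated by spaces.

ρ = √(x²+y²) = √(-0.007² + 0.451²) = 0.45105
φ = atan2(y, x) mod 360° = atan2(0.451, -0.007) = 90.8892°
|p|² = ρ² + z² = 0.45105² + 1.084² = 1.37851
κ = 2ρ / |p|² = 2×0.45105 / 1.37851 = 0.65441
θ = 2·atan2(ρ, z) = 2·atan2(0.45105, 1.084) = 0.78862 rad
ℓ = θ/κ = 0.78862/0.65441 = 1.20508

0.6544 90.89 1.2051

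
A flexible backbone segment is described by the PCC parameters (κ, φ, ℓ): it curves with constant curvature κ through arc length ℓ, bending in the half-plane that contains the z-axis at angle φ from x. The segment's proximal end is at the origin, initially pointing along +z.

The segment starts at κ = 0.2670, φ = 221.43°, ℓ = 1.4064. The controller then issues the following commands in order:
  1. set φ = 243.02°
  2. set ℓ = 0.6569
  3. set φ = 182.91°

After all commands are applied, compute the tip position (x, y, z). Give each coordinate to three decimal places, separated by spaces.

-0.057 -0.003 0.654

initial: κ=0.2670, φ=221.43°, ℓ=1.4064
cmd 1: set φ=243.02° → (κ,φ,ℓ)=(0.2670,243.02°,1.4064) → tip=(-0.1184,-0.2326,1.3736)
cmd 2: set ℓ=0.6569 → (κ,φ,ℓ)=(0.2670,243.02°,0.6569) → tip=(-0.0261,-0.0512,0.6535)
cmd 3: set φ=182.91° → (κ,φ,ℓ)=(0.2670,182.91°,0.6569) → tip=(-0.0574,-0.0029,0.6535)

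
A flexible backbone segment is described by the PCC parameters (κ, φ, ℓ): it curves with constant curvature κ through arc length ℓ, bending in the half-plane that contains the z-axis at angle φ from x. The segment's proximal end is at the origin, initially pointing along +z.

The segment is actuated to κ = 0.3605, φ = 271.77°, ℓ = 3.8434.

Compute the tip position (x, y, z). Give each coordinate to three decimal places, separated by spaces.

0.070 -2.262 2.726

θ = κ·ℓ = 0.3605 × 3.8434 = 1.38555 rad
ρ = (1 − cos θ)/κ = (1 − 0.18419)/0.3605 = 2.26299
z = sin θ / κ = 0.98289/0.3605 = 2.72646
x = ρ cos φ = 2.26299 × cos(271.77°) = 0.06990
y = ρ sin φ = 2.26299 × sin(271.77°) = -2.26191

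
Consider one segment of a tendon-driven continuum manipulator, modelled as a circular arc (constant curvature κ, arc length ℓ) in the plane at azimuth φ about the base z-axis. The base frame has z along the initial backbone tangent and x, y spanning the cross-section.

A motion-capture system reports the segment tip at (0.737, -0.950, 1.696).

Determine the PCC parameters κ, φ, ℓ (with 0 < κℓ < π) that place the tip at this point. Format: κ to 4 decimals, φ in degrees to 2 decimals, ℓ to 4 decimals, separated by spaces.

0.5564 307.80 2.2168

ρ = √(x²+y²) = √(0.737² + -0.950²) = 1.20236
φ = atan2(y, x) mod 360° = atan2(-0.950, 0.737) = 307.8039°
|p|² = ρ² + z² = 1.20236² + 1.696² = 4.32208
κ = 2ρ / |p|² = 2×1.20236 / 4.32208 = 0.55638
θ = 2·atan2(ρ, z) = 2·atan2(1.20236, 1.696) = 1.23340 rad
ℓ = θ/κ = 1.23340/0.55638 = 2.21683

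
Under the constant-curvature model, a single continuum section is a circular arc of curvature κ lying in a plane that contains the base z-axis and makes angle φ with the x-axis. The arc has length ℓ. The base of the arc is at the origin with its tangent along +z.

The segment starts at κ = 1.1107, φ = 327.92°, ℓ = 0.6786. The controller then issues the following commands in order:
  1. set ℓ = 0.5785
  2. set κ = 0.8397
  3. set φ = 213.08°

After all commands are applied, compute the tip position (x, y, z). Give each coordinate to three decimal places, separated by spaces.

initial: κ=1.1107, φ=327.92°, ℓ=0.6786
cmd 1: set ℓ=0.5785 → (κ,φ,ℓ)=(1.1107,327.92°,0.5785) → tip=(0.1521,-0.0954,0.5395)
cmd 2: set κ=0.8397 → (κ,φ,ℓ)=(0.8397,327.92°,0.5785) → tip=(0.1167,-0.0732,0.5560)
cmd 3: set φ=213.08° → (κ,φ,ℓ)=(0.8397,213.08°,0.5785) → tip=(-0.1154,-0.0752,0.5560)

-0.115 -0.075 0.556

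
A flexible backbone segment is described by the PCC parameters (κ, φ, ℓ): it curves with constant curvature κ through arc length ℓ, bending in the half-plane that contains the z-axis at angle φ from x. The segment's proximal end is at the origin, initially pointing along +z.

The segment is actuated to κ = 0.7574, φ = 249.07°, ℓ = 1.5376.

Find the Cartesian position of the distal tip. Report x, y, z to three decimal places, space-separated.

-0.285 -0.746 1.213

θ = κ·ℓ = 0.7574 × 1.5376 = 1.16458 rad
ρ = (1 − cos θ)/κ = (1 − 0.39514)/0.7574 = 0.79860
z = sin θ / κ = 0.91862/0.7574 = 1.21286
x = ρ cos φ = 0.79860 × cos(249.07°) = -0.28528
y = ρ sin φ = 0.79860 × sin(249.07°) = -0.74591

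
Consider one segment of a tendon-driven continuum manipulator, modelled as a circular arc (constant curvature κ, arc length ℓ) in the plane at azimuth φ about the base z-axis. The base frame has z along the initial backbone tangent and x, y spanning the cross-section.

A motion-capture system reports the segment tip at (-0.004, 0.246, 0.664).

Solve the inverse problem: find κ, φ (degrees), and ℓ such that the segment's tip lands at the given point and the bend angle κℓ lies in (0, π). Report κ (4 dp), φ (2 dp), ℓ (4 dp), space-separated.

ρ = √(x²+y²) = √(-0.004² + 0.246²) = 0.24603
φ = atan2(y, x) mod 360° = atan2(0.246, -0.004) = 90.9316°
|p|² = ρ² + z² = 0.24603² + 0.664² = 0.50143
κ = 2ρ / |p|² = 2×0.24603 / 0.50143 = 0.98133
θ = 2·atan2(ρ, z) = 2·atan2(0.24603, 0.664) = 0.70969 rad
ℓ = θ/κ = 0.70969/0.98133 = 0.72320

0.9813 90.93 0.7232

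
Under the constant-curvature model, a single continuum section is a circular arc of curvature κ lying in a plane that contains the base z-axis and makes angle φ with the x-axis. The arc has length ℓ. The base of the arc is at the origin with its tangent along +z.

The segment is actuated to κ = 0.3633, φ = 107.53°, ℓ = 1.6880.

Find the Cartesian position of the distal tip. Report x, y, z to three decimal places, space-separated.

θ = κ·ℓ = 0.3633 × 1.6880 = 0.61325 rad
ρ = (1 − cos θ)/κ = (1 − 0.81778)/0.3633 = 0.50156
z = sin θ / κ = 0.57553/0.3633 = 1.58417
x = ρ cos φ = 0.50156 × cos(107.53°) = -0.15107
y = ρ sin φ = 0.50156 × sin(107.53°) = 0.47827

-0.151 0.478 1.584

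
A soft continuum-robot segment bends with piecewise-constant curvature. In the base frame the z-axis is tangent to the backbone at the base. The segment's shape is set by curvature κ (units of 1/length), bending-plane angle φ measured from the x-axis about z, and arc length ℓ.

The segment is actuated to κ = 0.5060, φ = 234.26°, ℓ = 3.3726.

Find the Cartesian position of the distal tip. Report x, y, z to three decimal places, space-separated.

-1.311 -1.821 1.958

θ = κ·ℓ = 0.5060 × 3.3726 = 1.70654 rad
ρ = (1 − cos θ)/κ = (1 − -0.13532)/0.5060 = 2.24372
z = sin θ / κ = 0.99080/0.5060 = 1.95811
x = ρ cos φ = 2.24372 × cos(234.26°) = -1.31058
y = ρ sin φ = 2.24372 × sin(234.26°) = -1.82117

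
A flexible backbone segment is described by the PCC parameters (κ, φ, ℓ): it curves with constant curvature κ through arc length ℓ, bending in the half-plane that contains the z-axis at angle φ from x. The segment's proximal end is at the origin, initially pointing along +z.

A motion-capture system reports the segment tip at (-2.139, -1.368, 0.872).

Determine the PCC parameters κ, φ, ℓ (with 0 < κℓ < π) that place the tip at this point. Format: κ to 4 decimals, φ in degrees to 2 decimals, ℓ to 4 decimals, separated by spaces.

0.7046 212.60 3.5197

ρ = √(x²+y²) = √(-2.139² + -1.368²) = 2.53904
φ = atan2(y, x) mod 360° = atan2(-1.368, -2.139) = 212.6010°
|p|² = ρ² + z² = 2.53904² + 0.872² = 7.20713
κ = 2ρ / |p|² = 2×2.53904 / 7.20713 = 0.70459
θ = 2·atan2(ρ, z) = 2·atan2(2.53904, 0.872) = 2.47996 rad
ℓ = θ/κ = 2.47996/0.70459 = 3.51971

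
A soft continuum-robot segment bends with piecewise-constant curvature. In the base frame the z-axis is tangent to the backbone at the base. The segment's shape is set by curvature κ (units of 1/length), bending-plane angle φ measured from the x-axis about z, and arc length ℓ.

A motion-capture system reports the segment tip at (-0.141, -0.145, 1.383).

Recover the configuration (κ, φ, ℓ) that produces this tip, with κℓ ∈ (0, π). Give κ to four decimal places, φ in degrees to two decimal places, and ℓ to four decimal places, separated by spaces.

0.2071 225.80 1.4026

ρ = √(x²+y²) = √(-0.141² + -0.145²) = 0.20225
φ = atan2(y, x) mod 360° = atan2(-0.145, -0.141) = 225.8013°
|p|² = ρ² + z² = 0.20225² + 1.383² = 1.95359
κ = 2ρ / |p|² = 2×0.20225 / 1.95359 = 0.20706
θ = 2·atan2(ρ, z) = 2·atan2(0.20225, 1.383) = 0.29042 rad
ℓ = θ/κ = 0.29042/0.20706 = 1.40263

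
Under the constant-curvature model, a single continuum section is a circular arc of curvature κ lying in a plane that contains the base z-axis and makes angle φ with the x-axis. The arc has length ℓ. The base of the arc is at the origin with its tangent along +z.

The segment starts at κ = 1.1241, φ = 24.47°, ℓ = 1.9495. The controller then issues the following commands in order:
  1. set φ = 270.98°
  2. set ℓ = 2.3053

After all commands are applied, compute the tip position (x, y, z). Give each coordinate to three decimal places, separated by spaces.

initial: κ=1.1241, φ=24.47°, ℓ=1.9495
cmd 1: set φ=270.98° → (κ,φ,ℓ)=(1.1241,270.98°,1.9495) → tip=(0.0241,-1.4067,0.7237)
cmd 2: set ℓ=2.3053 → (κ,φ,ℓ)=(1.1241,270.98°,2.3053) → tip=(0.0282,-1.6477,0.4651)

0.028 -1.648 0.465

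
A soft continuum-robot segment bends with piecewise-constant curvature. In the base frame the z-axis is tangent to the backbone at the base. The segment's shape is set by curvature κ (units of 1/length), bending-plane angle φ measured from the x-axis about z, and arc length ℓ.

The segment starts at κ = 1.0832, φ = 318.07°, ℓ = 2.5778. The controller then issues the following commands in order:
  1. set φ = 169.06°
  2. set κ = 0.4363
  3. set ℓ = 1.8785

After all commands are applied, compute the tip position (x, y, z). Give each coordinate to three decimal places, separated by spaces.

-0.714 0.138 1.675

initial: κ=1.0832, φ=318.07°, ℓ=2.5778
cmd 1: set φ=169.06° → (κ,φ,ℓ)=(1.0832,169.06°,2.5778) → tip=(-1.7581,0.3398,0.3160)
cmd 2: set κ=0.4363 → (κ,φ,ℓ)=(0.4363,169.06°,2.5778) → tip=(-1.2794,0.2473,2.0677)
cmd 3: set ℓ=1.8785 → (κ,φ,ℓ)=(0.4363,169.06°,1.8785) → tip=(-0.7144,0.1381,1.6751)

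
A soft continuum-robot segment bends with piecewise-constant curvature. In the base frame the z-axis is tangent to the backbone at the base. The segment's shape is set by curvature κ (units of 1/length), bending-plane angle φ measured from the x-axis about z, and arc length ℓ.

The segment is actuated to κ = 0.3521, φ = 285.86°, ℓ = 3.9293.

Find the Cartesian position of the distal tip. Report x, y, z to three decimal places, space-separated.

θ = κ·ℓ = 0.3521 × 3.9293 = 1.38351 rad
ρ = (1 − cos θ)/κ = (1 − 0.18620)/0.3521 = 2.31128
z = sin θ / κ = 0.98251/0.3521 = 2.79044
x = ρ cos φ = 2.31128 × cos(285.86°) = 0.63165
y = ρ sin φ = 2.31128 × sin(285.86°) = -2.22330

0.632 -2.223 2.790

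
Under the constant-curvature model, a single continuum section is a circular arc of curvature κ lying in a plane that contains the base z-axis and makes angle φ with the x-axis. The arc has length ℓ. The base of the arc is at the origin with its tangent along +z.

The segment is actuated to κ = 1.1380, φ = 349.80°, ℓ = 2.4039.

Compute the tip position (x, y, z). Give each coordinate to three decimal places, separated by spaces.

θ = κ·ℓ = 1.1380 × 2.4039 = 2.73564 rad
ρ = (1 − cos θ)/κ = (1 − -0.91873)/1.1380 = 1.68605
z = sin θ / κ = 0.39490/1.1380 = 0.34701
x = ρ cos φ = 1.68605 × cos(349.80°) = 1.65940
y = ρ sin φ = 1.68605 × sin(349.80°) = -0.29857

1.659 -0.299 0.347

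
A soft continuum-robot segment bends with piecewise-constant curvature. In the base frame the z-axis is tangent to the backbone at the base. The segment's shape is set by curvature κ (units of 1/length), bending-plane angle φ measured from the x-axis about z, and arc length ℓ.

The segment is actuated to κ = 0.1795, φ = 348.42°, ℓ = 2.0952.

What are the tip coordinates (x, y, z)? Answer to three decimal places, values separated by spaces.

θ = κ·ℓ = 0.1795 × 2.0952 = 0.37609 rad
ρ = (1 − cos θ)/κ = (1 − 0.93011)/0.1795 = 0.38937
z = sin θ / κ = 0.36729/0.1795 = 2.04616
x = ρ cos φ = 0.38937 × cos(348.42°) = 0.38144
y = ρ sin φ = 0.38937 × sin(348.42°) = -0.07816

0.381 -0.078 2.046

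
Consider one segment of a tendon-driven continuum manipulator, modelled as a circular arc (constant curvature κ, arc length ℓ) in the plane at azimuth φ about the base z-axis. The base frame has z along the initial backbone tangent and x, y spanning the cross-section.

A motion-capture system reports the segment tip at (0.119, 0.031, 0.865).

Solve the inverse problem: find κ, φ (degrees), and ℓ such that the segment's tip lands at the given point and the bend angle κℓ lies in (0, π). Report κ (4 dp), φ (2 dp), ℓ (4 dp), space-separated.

ρ = √(x²+y²) = √(0.119² + 0.031²) = 0.12297
φ = atan2(y, x) mod 360° = atan2(0.031, 0.119) = 14.6013°
|p|² = ρ² + z² = 0.12297² + 0.865² = 0.76335
κ = 2ρ / |p|² = 2×0.12297 / 0.76335 = 0.32219
θ = 2·atan2(ρ, z) = 2·atan2(0.12297, 0.865) = 0.28243 rad
ℓ = θ/κ = 0.28243/0.32219 = 0.87661

0.3222 14.60 0.8766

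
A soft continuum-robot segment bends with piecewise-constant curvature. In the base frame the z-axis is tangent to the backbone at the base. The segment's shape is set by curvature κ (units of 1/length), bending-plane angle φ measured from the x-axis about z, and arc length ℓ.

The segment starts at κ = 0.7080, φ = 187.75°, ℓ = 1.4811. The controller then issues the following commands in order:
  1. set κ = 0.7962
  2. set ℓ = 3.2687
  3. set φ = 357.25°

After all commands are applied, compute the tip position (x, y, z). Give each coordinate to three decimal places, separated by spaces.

2.331 -0.112 0.645

initial: κ=0.7080, φ=187.75°, ℓ=1.4811
cmd 1: set κ=0.7962 → (κ,φ,ℓ)=(0.7962,187.75°,1.4811) → tip=(-0.7696,-0.1047,1.1609)
cmd 2: set ℓ=3.2687 → (κ,φ,ℓ)=(0.7962,187.75°,3.2687) → tip=(-2.3125,-0.3147,0.6447)
cmd 3: set φ=357.25° → (κ,φ,ℓ)=(0.7962,357.25°,3.2687) → tip=(2.3311,-0.1120,0.6447)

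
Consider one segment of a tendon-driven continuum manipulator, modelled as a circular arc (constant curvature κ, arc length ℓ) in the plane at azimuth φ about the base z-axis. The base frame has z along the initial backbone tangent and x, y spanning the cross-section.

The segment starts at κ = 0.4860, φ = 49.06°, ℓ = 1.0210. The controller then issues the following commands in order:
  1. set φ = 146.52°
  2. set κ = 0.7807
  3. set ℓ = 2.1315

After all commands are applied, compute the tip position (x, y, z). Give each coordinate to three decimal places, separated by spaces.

initial: κ=0.4860, φ=49.06°, ℓ=1.0210
cmd 1: set φ=146.52° → (κ,φ,ℓ)=(0.4860,146.52°,1.0210) → tip=(-0.2070,0.1369,0.9796)
cmd 2: set κ=0.7807 → (κ,φ,ℓ)=(0.7807,146.52°,1.0210) → tip=(-0.3218,0.2128,0.9163)
cmd 3: set ℓ=2.1315 → (κ,φ,ℓ)=(0.7807,146.52°,2.1315) → tip=(-1.1679,0.7724,1.2753)

-1.168 0.772 1.275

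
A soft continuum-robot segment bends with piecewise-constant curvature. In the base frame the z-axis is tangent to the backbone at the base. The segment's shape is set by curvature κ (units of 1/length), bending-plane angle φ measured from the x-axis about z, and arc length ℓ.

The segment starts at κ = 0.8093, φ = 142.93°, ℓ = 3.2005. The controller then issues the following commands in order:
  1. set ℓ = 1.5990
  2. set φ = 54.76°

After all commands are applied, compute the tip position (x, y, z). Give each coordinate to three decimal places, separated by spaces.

initial: κ=0.8093, φ=142.93°, ℓ=3.2005
cmd 1: set ℓ=1.5990 → (κ,φ,ℓ)=(0.8093,142.93°,1.5990) → tip=(-0.7166,0.5413,1.1886)
cmd 2: set φ=54.76° → (κ,φ,ℓ)=(0.8093,54.76°,1.5990) → tip=(0.5182,0.7335,1.1886)

0.518 0.733 1.189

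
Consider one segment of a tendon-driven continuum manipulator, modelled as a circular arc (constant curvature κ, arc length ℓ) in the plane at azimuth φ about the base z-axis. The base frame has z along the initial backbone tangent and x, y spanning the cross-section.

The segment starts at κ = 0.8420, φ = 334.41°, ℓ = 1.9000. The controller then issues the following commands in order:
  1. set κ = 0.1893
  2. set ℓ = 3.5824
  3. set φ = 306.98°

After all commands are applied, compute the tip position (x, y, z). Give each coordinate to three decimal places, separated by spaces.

0.703 -0.934 3.314

initial: κ=0.8420, φ=334.41°, ℓ=1.9000
cmd 1: set κ=0.1893 → (κ,φ,ℓ)=(0.1893,334.41°,1.9000) → tip=(0.3049,-0.1460,1.8593)
cmd 2: set ℓ=3.5824 → (κ,φ,ℓ)=(0.1893,334.41°,3.5824) → tip=(1.0542,-0.5049,3.3141)
cmd 3: set φ=306.98° → (κ,φ,ℓ)=(0.1893,306.98°,3.5824) → tip=(0.7031,-0.9337,3.3141)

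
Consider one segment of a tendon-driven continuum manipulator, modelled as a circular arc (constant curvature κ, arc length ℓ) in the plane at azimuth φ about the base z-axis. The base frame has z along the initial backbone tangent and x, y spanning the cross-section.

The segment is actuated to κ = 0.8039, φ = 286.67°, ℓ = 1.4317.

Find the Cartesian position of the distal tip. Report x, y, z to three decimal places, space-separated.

θ = κ·ℓ = 0.8039 × 1.4317 = 1.15094 rad
ρ = (1 − cos θ)/κ = (1 − 0.40763)/0.8039 = 0.73688
z = sin θ / κ = 0.91315/0.8039 = 1.13590
x = ρ cos φ = 0.73688 × cos(286.67°) = 0.21138
y = ρ sin φ = 0.73688 × sin(286.67°) = -0.70591

0.211 -0.706 1.136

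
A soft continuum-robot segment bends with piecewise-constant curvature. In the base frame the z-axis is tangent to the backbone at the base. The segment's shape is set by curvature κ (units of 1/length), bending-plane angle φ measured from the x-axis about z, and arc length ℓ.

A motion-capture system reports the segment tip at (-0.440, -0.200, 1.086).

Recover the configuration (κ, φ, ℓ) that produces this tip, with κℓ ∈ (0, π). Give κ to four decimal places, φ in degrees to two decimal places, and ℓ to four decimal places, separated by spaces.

ρ = √(x²+y²) = √(-0.440² + -0.200²) = 0.48332
φ = atan2(y, x) mod 360° = atan2(-0.200, -0.440) = 204.4440°
|p|² = ρ² + z² = 0.48332² + 1.086² = 1.41300
κ = 2ρ / |p|² = 2×0.48332 / 1.41300 = 0.68411
θ = 2·atan2(ρ, z) = 2·atan2(0.48332, 1.086) = 0.83746 rad
ℓ = θ/κ = 0.83746/0.68411 = 1.22416

0.6841 204.44 1.2242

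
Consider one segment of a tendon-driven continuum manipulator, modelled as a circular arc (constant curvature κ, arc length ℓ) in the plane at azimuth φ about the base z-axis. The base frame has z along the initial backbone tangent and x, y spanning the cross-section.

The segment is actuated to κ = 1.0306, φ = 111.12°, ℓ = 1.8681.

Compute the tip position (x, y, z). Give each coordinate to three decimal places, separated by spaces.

θ = κ·ℓ = 1.0306 × 1.8681 = 1.92526 rad
ρ = (1 − cos θ)/κ = (1 − -0.34709)/1.0306 = 1.30709
z = sin θ / κ = 0.93783/1.0306 = 0.90999
x = ρ cos φ = 1.30709 × cos(111.12°) = -0.47098
y = ρ sin φ = 1.30709 × sin(111.12°) = 1.21929

-0.471 1.219 0.910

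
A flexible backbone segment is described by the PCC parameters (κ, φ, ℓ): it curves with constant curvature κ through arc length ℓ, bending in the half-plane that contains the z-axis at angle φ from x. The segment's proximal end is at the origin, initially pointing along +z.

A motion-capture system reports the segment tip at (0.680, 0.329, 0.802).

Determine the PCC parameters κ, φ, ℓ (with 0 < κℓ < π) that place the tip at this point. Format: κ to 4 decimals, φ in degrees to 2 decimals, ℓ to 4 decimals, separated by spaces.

ρ = √(x²+y²) = √(0.680² + 0.329²) = 0.75541
φ = atan2(y, x) mod 360° = atan2(0.329, 0.680) = 25.8188°
|p|² = ρ² + z² = 0.75541² + 0.802² = 1.21385
κ = 2ρ / |p|² = 2×0.75541 / 1.21385 = 1.24465
θ = 2·atan2(ρ, z) = 2·atan2(0.75541, 0.802) = 1.51098 rad
ℓ = θ/κ = 1.51098/1.24465 = 1.21398

1.2447 25.82 1.2140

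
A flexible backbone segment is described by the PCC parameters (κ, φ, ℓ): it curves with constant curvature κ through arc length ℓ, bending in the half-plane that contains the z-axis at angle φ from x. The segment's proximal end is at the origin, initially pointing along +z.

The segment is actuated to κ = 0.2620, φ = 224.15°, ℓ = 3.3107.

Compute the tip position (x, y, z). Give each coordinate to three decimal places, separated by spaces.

-0.967 -0.939 2.911

θ = κ·ℓ = 0.2620 × 3.3107 = 0.86740 rad
ρ = (1 − cos θ)/κ = (1 − 0.64681)/0.2620 = 1.34806
z = sin θ / κ = 0.76265/0.2620 = 2.91089
x = ρ cos φ = 1.34806 × cos(224.15°) = -0.96726
y = ρ sin φ = 1.34806 × sin(224.15°) = -0.93897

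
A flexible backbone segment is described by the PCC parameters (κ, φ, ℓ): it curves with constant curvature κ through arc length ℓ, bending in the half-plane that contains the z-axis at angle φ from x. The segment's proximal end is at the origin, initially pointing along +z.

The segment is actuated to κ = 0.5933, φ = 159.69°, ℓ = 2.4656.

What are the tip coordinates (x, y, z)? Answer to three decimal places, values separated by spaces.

-1.410 0.522 1.676

θ = κ·ℓ = 0.5933 × 2.4656 = 1.46284 rad
ρ = (1 − cos θ)/κ = (1 − 0.10775)/0.5933 = 1.50388
z = sin θ / κ = 0.99418/0.5933 = 1.67568
x = ρ cos φ = 1.50388 × cos(159.69°) = -1.41038
y = ρ sin φ = 1.50388 × sin(159.69°) = 0.52200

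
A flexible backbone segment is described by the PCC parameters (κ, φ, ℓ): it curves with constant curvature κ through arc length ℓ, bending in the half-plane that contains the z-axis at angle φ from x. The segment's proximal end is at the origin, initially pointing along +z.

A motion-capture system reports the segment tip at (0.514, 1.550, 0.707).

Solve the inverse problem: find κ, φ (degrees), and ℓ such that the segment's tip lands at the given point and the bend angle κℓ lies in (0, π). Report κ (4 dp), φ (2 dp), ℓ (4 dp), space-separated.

ρ = √(x²+y²) = √(0.514² + 1.550²) = 1.63300
φ = atan2(y, x) mod 360° = atan2(1.550, 0.514) = 71.6538°
|p|² = ρ² + z² = 1.63300² + 0.707² = 3.16654
κ = 2ρ / |p|² = 2×1.63300 / 3.16654 = 1.03141
θ = 2·atan2(ρ, z) = 2·atan2(1.63300, 0.707) = 2.32443 rad
ℓ = θ/κ = 2.32443/1.03141 = 2.25365

1.0314 71.65 2.2536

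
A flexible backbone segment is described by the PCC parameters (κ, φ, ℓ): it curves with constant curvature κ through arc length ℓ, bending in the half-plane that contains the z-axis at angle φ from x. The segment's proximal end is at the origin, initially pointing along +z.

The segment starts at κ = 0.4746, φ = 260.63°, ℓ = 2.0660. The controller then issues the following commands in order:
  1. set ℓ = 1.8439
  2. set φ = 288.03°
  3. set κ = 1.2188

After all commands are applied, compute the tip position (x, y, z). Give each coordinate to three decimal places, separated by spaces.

0.413 -1.269 0.640

initial: κ=0.4746, φ=260.63°, ℓ=2.0660
cmd 1: set ℓ=1.8439 → (κ,φ,ℓ)=(0.4746,260.63°,1.8439) → tip=(-0.1232,-0.7465,1.6174)
cmd 2: set φ=288.03° → (κ,φ,ℓ)=(0.4746,288.03°,1.8439) → tip=(0.2342,-0.7195,1.6174)
cmd 3: set κ=1.2188 → (κ,φ,ℓ)=(1.2188,288.03°,1.8439) → tip=(0.4130,-1.2687,0.6398)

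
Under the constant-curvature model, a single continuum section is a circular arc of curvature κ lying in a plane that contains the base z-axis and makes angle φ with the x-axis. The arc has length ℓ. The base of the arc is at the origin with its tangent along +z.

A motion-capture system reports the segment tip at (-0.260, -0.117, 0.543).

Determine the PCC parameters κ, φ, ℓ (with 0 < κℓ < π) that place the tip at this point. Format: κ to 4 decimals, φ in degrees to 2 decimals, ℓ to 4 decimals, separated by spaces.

1.5160 204.23 0.6379

ρ = √(x²+y²) = √(-0.260² + -0.117²) = 0.28511
φ = atan2(y, x) mod 360° = atan2(-0.117, -0.260) = 204.2277°
|p|² = ρ² + z² = 0.28511² + 0.543² = 0.37614
κ = 2ρ / |p|² = 2×0.28511 / 0.37614 = 1.51600
θ = 2·atan2(ρ, z) = 2·atan2(0.28511, 0.543) = 0.96700 rad
ℓ = θ/κ = 0.96700/1.51600 = 0.63786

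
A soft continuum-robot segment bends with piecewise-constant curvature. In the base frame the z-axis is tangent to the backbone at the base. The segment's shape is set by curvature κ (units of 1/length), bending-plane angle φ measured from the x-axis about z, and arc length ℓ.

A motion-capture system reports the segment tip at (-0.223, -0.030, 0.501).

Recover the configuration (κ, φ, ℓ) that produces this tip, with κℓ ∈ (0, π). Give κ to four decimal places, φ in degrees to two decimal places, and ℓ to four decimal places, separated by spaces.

ρ = √(x²+y²) = √(-0.223² + -0.030²) = 0.22501
φ = atan2(y, x) mod 360° = atan2(-0.030, -0.223) = 187.6620°
|p|² = ρ² + z² = 0.22501² + 0.501² = 0.30163
κ = 2ρ / |p|² = 2×0.22501 / 0.30163 = 1.49195
θ = 2·atan2(ρ, z) = 2·atan2(0.22501, 0.501) = 0.84424 rad
ℓ = θ/κ = 0.84424/1.49195 = 0.56586

1.4920 187.66 0.5659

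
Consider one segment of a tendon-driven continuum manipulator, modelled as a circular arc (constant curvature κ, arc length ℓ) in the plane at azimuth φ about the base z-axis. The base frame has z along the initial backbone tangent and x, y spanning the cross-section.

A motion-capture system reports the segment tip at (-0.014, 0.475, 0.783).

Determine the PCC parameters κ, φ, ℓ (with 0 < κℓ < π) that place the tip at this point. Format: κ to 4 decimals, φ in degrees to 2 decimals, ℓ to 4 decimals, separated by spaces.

1.1329 91.69 0.9630

ρ = √(x²+y²) = √(-0.014² + 0.475²) = 0.47521
φ = atan2(y, x) mod 360° = atan2(0.475, -0.014) = 91.6882°
|p|² = ρ² + z² = 0.47521² + 0.783² = 0.83891
κ = 2ρ / |p|² = 2×0.47521 / 0.83891 = 1.13291
θ = 2·atan2(ρ, z) = 2·atan2(0.47521, 0.783) = 1.09096 rad
ℓ = θ/κ = 1.09096/1.13291 = 0.96297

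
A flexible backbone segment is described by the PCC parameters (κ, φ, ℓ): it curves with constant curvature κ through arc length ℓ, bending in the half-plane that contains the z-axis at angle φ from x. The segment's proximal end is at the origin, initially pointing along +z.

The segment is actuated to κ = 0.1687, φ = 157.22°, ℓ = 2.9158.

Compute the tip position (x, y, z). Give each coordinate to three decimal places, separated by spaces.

θ = κ·ℓ = 0.1687 × 2.9158 = 0.49190 rad
ρ = (1 − cos θ)/κ = (1 − 0.88144)/0.1687 = 0.70279
z = sin θ / κ = 0.47230/0.1687 = 2.79963
x = ρ cos φ = 0.70279 × cos(157.22°) = -0.64797
y = ρ sin φ = 0.70279 × sin(157.22°) = 0.27212

-0.648 0.272 2.800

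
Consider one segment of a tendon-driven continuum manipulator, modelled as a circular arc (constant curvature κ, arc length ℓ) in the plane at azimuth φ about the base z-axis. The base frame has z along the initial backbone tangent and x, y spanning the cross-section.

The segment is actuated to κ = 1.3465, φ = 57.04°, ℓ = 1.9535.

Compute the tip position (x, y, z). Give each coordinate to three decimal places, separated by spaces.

θ = κ·ℓ = 1.3465 × 1.9535 = 2.63039 rad
ρ = (1 − cos θ)/κ = (1 − -0.87216)/1.3465 = 1.39039
z = sin θ / κ = 0.48923/1.3465 = 0.36333
x = ρ cos φ = 1.39039 × cos(57.04°) = 0.75644
y = ρ sin φ = 1.39039 × sin(57.04°) = 1.16660

0.756 1.167 0.363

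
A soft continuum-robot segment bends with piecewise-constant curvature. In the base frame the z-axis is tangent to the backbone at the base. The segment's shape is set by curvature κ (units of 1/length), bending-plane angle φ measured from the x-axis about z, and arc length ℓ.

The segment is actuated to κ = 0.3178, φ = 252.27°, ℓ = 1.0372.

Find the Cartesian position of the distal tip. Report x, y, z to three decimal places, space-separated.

-0.052 -0.161 1.019

θ = κ·ℓ = 0.3178 × 1.0372 = 0.32962 rad
ρ = (1 − cos θ)/κ = (1 − 0.94616)/0.3178 = 0.16940
z = sin θ / κ = 0.32369/0.3178 = 1.01852
x = ρ cos φ = 0.16940 × cos(252.27°) = -0.05159
y = ρ sin φ = 0.16940 × sin(252.27°) = -0.16135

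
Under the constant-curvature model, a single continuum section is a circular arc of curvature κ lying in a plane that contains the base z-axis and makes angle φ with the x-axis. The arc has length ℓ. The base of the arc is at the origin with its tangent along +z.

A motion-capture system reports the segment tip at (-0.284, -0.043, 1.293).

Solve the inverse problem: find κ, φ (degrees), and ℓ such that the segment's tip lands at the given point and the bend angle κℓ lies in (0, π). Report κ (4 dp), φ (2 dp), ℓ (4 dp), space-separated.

ρ = √(x²+y²) = √(-0.284² + -0.043²) = 0.28724
φ = atan2(y, x) mod 360° = atan2(-0.043, -0.284) = 188.6097°
|p|² = ρ² + z² = 0.28724² + 1.293² = 1.75435
κ = 2ρ / |p|² = 2×0.28724 / 1.75435 = 0.32746
θ = 2·atan2(ρ, z) = 2·atan2(0.28724, 1.293) = 0.43720 rad
ℓ = θ/κ = 0.43720/0.32746 = 1.33513

0.3275 188.61 1.3351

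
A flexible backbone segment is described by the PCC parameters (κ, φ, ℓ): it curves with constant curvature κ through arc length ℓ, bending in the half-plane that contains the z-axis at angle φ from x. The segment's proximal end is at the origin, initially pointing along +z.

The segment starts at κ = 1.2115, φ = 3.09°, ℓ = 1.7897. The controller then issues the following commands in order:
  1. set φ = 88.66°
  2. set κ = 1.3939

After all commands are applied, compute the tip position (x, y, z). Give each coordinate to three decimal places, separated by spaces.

initial: κ=1.2115, φ=3.09°, ℓ=1.7897
cmd 1: set φ=88.66° → (κ,φ,ℓ)=(1.2115,88.66°,1.7897) → tip=(0.0302,1.2894,0.6824)
cmd 2: set κ=1.3939 → (κ,φ,ℓ)=(1.3939,88.66°,1.7897) → tip=(0.0302,1.2895,0.4324)

0.030 1.290 0.432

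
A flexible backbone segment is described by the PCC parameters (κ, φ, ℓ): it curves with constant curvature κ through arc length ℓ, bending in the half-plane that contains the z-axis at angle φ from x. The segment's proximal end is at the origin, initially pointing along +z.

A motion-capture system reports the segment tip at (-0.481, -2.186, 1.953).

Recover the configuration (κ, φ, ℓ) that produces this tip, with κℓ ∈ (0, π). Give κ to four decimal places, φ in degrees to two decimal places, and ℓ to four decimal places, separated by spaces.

0.5073 257.59 3.3643

ρ = √(x²+y²) = √(-0.481² + -2.186²) = 2.23829
φ = atan2(y, x) mod 360° = atan2(-2.186, -0.481) = 257.5906°
|p|² = ρ² + z² = 2.23829² + 1.953² = 8.82417
κ = 2ρ / |p|² = 2×2.23829 / 8.82417 = 0.50731
θ = 2·atan2(ρ, z) = 2·atan2(2.23829, 1.953) = 1.70672 rad
ℓ = θ/κ = 1.70672/0.50731 = 3.36426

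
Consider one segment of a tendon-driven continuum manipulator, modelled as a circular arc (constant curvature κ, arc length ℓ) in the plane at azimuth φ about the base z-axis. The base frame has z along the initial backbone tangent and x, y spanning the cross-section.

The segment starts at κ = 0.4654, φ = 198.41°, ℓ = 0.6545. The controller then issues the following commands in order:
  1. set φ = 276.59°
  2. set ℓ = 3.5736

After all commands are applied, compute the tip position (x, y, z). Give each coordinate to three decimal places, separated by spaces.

0.269 -2.331 2.140

initial: κ=0.4654, φ=198.41°, ℓ=0.6545
cmd 1: set φ=276.59° → (κ,φ,ℓ)=(0.4654,276.59°,0.6545) → tip=(0.0114,-0.0983,0.6444)
cmd 2: set ℓ=3.5736 → (κ,φ,ℓ)=(0.4654,276.59°,3.5736) → tip=(0.2693,-2.3313,2.1395)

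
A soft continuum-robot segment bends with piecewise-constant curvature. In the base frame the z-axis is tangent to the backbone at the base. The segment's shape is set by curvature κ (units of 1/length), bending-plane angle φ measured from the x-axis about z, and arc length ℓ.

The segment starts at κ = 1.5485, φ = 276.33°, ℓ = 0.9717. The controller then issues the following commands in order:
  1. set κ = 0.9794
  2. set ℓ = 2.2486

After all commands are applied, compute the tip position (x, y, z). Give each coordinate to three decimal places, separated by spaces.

initial: κ=1.5485, φ=276.33°, ℓ=0.9717
cmd 1: set κ=0.9794 → (κ,φ,ℓ)=(0.9794,276.33°,0.9717) → tip=(0.0472,-0.4259,0.8315)
cmd 2: set ℓ=2.2486 → (κ,φ,ℓ)=(0.9794,276.33°,2.2486) → tip=(0.1790,-1.6139,0.8241)

0.179 -1.614 0.824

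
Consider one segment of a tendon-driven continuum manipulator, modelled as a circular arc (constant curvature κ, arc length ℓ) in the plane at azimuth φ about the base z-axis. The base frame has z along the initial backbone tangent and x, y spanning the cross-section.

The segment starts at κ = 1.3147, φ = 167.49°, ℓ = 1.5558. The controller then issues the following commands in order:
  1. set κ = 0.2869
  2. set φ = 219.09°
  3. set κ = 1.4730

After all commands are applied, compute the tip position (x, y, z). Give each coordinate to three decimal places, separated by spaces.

-0.875 -0.711 0.510

initial: κ=1.3147, φ=167.49°, ℓ=1.5558
cmd 1: set κ=0.2869 → (κ,φ,ℓ)=(0.2869,167.49°,1.5558) → tip=(-0.3334,0.0740,1.5047)
cmd 2: set φ=219.09° → (κ,φ,ℓ)=(0.2869,219.09°,1.5558) → tip=(-0.2651,-0.2153,1.5047)
cmd 3: set κ=1.4730 → (κ,φ,ℓ)=(1.4730,219.09°,1.5558) → tip=(-0.8747,-0.7106,0.5100)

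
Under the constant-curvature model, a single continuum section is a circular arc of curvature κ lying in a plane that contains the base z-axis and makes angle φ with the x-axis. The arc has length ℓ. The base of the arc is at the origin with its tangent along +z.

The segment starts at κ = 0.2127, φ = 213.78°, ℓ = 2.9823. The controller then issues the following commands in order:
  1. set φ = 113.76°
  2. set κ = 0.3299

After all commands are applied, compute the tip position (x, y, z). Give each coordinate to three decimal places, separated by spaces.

-0.545 1.238 2.524

initial: κ=0.2127, φ=213.78°, ℓ=2.9823
cmd 1: set φ=113.76° → (κ,φ,ℓ)=(0.2127,113.76°,2.9823) → tip=(-0.3685,0.8371,2.7863)
cmd 2: set κ=0.3299 → (κ,φ,ℓ)=(0.3299,113.76°,2.9823) → tip=(-0.5449,1.2379,2.5239)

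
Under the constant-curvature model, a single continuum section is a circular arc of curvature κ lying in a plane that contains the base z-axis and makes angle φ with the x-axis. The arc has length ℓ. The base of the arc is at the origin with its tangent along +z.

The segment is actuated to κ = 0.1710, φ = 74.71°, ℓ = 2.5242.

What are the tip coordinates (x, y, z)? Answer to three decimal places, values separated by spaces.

θ = κ·ℓ = 0.1710 × 2.5242 = 0.43164 rad
ρ = (1 − cos θ)/κ = (1 − 0.90828)/0.1710 = 0.53636
z = sin θ / κ = 0.41836/0.1710 = 2.44655
x = ρ cos φ = 0.53636 × cos(74.71°) = 0.14144
y = ρ sin φ = 0.53636 × sin(74.71°) = 0.51738

0.141 0.517 2.447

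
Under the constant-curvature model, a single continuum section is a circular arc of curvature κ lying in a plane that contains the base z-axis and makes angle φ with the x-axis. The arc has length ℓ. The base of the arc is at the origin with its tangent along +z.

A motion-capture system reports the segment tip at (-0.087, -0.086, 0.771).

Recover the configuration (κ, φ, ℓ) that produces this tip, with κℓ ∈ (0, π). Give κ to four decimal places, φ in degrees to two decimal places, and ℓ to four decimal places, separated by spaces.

0.4015 224.67 0.7839

ρ = √(x²+y²) = √(-0.087² + -0.086²) = 0.12233
φ = atan2(y, x) mod 360° = atan2(-0.086, -0.087) = 224.6688°
|p|² = ρ² + z² = 0.12233² + 0.771² = 0.60941
κ = 2ρ / |p|² = 2×0.12233 / 0.60941 = 0.40148
θ = 2·atan2(ρ, z) = 2·atan2(0.12233, 0.771) = 0.31471 rad
ℓ = θ/κ = 0.31471/0.40148 = 0.78388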